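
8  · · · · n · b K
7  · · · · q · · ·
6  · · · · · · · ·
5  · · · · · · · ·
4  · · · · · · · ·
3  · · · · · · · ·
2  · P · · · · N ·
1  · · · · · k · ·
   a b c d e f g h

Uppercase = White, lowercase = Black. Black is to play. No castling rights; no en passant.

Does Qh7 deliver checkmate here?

After Qh7: white king on h8; in check: yes, from the black queen on h7.
King squares — g7: attacked by Qh7; h7: attacked by Bg8; g8: attacked by Qh7.
White has no legal moves → checkmate.

yes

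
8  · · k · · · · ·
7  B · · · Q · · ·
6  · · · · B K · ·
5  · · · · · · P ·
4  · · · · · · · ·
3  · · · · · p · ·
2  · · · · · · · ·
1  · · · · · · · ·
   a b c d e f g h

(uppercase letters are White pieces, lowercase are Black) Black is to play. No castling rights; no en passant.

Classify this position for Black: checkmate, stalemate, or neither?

Black to move; black king on c8.
In check: yes, from the white bishop on e6.
King squares — b7: attacked by Qe7; c7: attacked by Qe7; d7: attacked by Be6; b8: attacked by Ba7; d8: attacked by Qe7.
Legal moves for Black: none.
In check with no legal moves → checkmate.

checkmate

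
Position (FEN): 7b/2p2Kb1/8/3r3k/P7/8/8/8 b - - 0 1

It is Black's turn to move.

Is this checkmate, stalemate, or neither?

neither

Black to move; black king on h5.
In check: no.
Legal moves for Black include: Bf8, Bh6, Bf6, Be5, Bd4, Bc3, Bb2, Ba1, Kh6, Kg5, Kh4, Kg4, Rd8, Rd7+, Rd6, Rg5, Rf5+, Re5, ... (list truncated; more exist).
Black has legal moves and is not in check → neither.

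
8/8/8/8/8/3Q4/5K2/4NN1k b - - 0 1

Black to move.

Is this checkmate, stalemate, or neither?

stalemate

Black to move; black king on h1.
In check: no.
King squares — g1: attacked by Kf2; g2: attacked by Ne1; h2: attacked by Nf1.
Legal moves for Black: none.
Not in check and no legal moves → stalemate.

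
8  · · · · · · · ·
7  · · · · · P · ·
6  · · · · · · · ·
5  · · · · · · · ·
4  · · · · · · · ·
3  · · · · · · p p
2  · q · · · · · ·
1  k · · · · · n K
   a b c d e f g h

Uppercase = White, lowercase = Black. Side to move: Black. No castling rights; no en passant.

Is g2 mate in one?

After g2: white king on h1; in check: yes, from the black pawn on g2.
White has 2 legal replies: Kh2, Kxg1.
In check but a legal move exists → not checkmate.

no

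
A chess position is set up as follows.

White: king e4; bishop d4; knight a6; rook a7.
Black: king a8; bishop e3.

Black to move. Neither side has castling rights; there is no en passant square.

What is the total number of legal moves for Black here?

Black to move; king on a8.
In check: yes, from the white rook on a7.
Legal moves: none.
Count: 0.

0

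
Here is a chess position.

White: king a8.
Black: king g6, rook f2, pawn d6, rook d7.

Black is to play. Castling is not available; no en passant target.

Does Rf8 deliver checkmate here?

yes

After Rf8: white king on a8; in check: yes, from the black rook on f8.
King squares — a7: attacked by Rd7; b7: attacked by Rd7; b8: attacked by Rf8.
White has no legal moves → checkmate.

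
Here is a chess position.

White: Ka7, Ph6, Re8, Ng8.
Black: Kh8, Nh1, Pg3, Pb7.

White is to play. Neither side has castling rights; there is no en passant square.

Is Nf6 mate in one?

After Nf6: black king on h8; in check: yes, from the white rook on e8.
King squares — g7: attacked by Ph6; h7: attacked by Nf6; g8: attacked by Nf6.
Black has no legal moves → checkmate.

yes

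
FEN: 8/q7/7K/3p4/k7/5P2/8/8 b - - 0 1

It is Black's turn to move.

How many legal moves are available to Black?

23

Black to move; king on a4.
In check: no.
Legal moves: Qb8, Qa8, Qh7+, Qg7+, Qf7, Qe7, Qd7, Qc7, Qb7, Qb6+, Qa6+, Qc5, Qa5, Qd4, Qe3+, Qf2, Qg1, Kb5, Ka5, Kb4, Kb3, Ka3, d4.
Count: 23.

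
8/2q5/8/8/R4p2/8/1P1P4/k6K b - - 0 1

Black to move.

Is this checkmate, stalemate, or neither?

Black to move; black king on a1.
In check: yes, from the white rook on a4.
Legal moves for Black: Kxb2, Kb1.
Black is in check but has 2 legal moves → neither.

neither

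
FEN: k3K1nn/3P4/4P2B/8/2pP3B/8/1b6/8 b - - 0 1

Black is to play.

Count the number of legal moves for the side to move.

14

Black to move; king on a8.
In check: no.
Legal moves: Nf7, Ng6, Ne7, Nxh6, Nf6+, Kb8, Kb7, Ka7, Bxd4, Bc3, Ba3, Bc1, Ba1, c3.
Count: 14.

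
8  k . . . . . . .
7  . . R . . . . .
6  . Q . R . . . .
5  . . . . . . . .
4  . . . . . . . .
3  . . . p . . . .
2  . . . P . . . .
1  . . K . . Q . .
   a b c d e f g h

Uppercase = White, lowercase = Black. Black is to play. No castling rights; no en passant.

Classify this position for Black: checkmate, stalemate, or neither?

stalemate

Black to move; black king on a8.
In check: no.
King squares — a7: attacked by Qb6; b7: attacked by Qb6; b8: attacked by Qb6.
Legal moves for Black: none.
Not in check and no legal moves → stalemate.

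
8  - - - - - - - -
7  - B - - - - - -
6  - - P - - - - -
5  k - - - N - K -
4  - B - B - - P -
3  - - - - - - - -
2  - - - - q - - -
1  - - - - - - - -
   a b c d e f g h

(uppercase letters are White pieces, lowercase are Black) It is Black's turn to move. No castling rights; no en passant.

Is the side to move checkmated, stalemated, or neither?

Black to move; black king on a5.
In check: yes, from the white bishop on b4.
Legal moves for Black: Kb5, Kxb4, Ka4.
Black is in check but has 3 legal moves → neither.

neither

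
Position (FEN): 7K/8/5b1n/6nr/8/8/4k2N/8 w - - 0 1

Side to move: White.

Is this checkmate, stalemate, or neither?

White to move; white king on h8.
In check: yes, from the black bishop on f6.
King squares — g7: attacked by Bf6; h7: attacked by Ng5; g8: attacked by Nh6.
Legal moves for White: none.
In check with no legal moves → checkmate.

checkmate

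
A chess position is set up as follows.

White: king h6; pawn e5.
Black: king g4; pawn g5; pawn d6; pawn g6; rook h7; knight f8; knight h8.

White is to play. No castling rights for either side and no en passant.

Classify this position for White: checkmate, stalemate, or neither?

White to move; white king on h6.
In check: yes, from the black rook on h7.
King squares — g5: attacked by Kg4; h5: attacked by Kg4; g6: attacked by Nf8; g7: attacked by Rh7; h7: attacked by Nf8.
Legal moves for White: none.
In check with no legal moves → checkmate.

checkmate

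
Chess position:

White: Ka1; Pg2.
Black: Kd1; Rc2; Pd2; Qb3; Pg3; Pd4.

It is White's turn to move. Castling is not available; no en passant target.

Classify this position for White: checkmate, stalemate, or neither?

stalemate

White to move; white king on a1.
In check: no.
King squares — b1: attacked by Qb3; a2: attacked by Rc2; b2: attacked by Rc2.
Legal moves for White: none.
Not in check and no legal moves → stalemate.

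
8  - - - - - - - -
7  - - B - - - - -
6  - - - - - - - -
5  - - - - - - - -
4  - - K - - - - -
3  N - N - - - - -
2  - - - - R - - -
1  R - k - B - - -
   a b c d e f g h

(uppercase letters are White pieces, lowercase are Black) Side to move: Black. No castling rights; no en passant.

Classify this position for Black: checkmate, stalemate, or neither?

Black to move; black king on c1.
In check: yes, from the white rook on a1.
King squares — b1: attacked by Ra1; d1: attacked by Ra1; b2: attacked by Re2; c2: attacked by Re2; d2: attacked by Be1.
Legal moves for Black: none.
In check with no legal moves → checkmate.

checkmate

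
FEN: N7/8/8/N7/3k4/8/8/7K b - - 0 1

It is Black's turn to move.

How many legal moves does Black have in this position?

7

Black to move; king on d4.
In check: no.
Legal moves: Ke5, Kd5, Kc5, Ke4, Ke3, Kd3, Kc3.
Count: 7.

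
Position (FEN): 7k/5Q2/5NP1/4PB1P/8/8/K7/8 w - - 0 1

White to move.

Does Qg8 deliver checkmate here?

yes

After Qg8: black king on h8; in check: yes, from the white queen on g8.
King squares — g7: attacked by Qg8; h7: attacked by Nf6; g8: attacked by Nf6.
Black has no legal moves → checkmate.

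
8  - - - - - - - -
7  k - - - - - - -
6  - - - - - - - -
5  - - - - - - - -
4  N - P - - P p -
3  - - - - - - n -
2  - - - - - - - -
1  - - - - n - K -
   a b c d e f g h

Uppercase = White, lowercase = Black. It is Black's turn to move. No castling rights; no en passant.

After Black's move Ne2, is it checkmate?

After Ne2: white king on g1; in check: yes, from the black knight on e2.
White has 4 legal replies: Kh2, Kf2, Kh1, Kf1.
In check but a legal move exists → not checkmate.

no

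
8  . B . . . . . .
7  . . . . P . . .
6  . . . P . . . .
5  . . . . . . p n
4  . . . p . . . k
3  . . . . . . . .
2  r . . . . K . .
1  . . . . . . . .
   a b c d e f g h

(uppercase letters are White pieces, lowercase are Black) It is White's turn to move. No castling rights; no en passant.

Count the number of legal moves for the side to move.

White to move; king on f2.
In check: yes, from the black rook on a2.
Legal moves: Kf3, Kg1, Kf1, Ke1.
Count: 4.

4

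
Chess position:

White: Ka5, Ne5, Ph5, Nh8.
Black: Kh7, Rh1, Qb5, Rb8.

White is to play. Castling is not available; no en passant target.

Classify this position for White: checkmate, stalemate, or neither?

checkmate

White to move; white king on a5.
In check: yes, from the black queen on b5.
King squares — a4: attacked by Qb5; b4: attacked by Qb5; b5: attacked by Rb8; a6: attacked by Qb5; b6: attacked by Qb5.
Legal moves for White: none.
In check with no legal moves → checkmate.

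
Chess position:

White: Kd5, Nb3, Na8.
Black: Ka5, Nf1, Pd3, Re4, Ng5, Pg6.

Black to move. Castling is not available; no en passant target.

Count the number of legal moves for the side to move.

4

Black to move; king on a5.
In check: yes, from the white knight on b3.
Legal moves: Ka6, Kb5, Kb4, Ka4.
Count: 4.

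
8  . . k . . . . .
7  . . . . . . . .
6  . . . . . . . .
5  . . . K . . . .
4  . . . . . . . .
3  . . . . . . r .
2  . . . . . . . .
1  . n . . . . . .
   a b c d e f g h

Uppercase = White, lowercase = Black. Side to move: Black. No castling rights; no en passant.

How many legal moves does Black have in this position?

Black to move; king on c8.
In check: no.
Legal moves: Kd8, Kb8, Kd7, Kc7, Kb7, Rg8, Rg7, Rg6, Rg5+, Rg4, Rh3, Rf3, Re3, Rd3+, Rc3, Rb3, Ra3, Rg2, Rg1, Nc3+, Na3, Nd2.
Count: 22.

22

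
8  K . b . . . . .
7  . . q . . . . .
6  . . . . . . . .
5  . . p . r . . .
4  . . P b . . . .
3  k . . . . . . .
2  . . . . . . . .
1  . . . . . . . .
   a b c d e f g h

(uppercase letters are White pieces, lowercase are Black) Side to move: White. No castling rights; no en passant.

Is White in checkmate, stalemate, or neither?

White to move; white king on a8.
In check: no.
King squares — a7: attacked by Qc7; b7: attacked by Qc7; b8: attacked by Qc7.
Legal moves for White: none.
Not in check and no legal moves → stalemate.

stalemate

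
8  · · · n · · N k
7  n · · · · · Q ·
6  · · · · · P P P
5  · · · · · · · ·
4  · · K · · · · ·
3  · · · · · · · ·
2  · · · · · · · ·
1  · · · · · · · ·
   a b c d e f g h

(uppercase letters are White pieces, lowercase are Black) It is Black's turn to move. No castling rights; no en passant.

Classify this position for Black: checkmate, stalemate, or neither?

Black to move; black king on h8.
In check: yes, from the white queen on g7.
King squares — g7: attacked by Pf6; h7: attacked by Pg6; g8: attacked by Qg7.
Legal moves for Black: none.
In check with no legal moves → checkmate.

checkmate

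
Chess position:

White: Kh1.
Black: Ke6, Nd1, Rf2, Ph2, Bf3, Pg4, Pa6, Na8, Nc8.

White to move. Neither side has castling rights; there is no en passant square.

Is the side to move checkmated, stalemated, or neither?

White to move; white king on h1.
In check: yes, from the black bishop on f3.
King squares — g1: attacked by Ph2; g2: attacked by Rf2; h2: attacked by Rf2.
Legal moves for White: none.
In check with no legal moves → checkmate.

checkmate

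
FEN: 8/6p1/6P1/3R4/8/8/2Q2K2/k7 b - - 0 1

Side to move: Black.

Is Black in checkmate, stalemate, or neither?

stalemate

Black to move; black king on a1.
In check: no.
King squares — b1: attacked by Qc2; a2: attacked by Qc2; b2: attacked by Qc2.
Legal moves for Black: none.
Not in check and no legal moves → stalemate.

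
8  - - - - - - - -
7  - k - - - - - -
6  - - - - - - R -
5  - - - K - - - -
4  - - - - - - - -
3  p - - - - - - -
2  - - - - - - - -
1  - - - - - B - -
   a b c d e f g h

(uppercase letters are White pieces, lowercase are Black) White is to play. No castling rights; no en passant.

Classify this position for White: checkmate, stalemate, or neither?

neither

White to move; white king on d5.
In check: no.
Legal moves for White include: Rg8, Rg7+, Rh6, Rf6, Re6, Rd6, Rc6, Rb6+, Ra6, Rg5, Rg4, Rg3, Rg2, Rg1, Ke6, Kd6, Ke5, Kc5, ... (list truncated; more exist).
White has legal moves and is not in check → neither.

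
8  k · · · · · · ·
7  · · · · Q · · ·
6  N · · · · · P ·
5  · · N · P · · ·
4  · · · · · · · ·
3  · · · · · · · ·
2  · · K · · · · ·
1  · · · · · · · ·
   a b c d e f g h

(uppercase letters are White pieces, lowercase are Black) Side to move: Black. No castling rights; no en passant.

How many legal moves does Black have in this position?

0

Black to move; king on a8.
In check: no.
Legal moves: none.
Count: 0.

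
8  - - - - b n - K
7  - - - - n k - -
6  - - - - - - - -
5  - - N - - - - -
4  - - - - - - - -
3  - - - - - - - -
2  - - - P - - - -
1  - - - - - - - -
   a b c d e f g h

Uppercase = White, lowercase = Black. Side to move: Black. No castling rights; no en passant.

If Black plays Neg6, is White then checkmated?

After Neg6: white king on h8; in check: yes, from the black knight on g6.
King squares — g7: attacked by Kf7; h7: attacked by Nf8; g8: attacked by Kf7.
White has no legal moves → checkmate.

yes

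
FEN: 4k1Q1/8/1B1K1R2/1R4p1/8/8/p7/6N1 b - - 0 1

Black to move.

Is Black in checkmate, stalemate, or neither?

Black to move; black king on e8.
In check: yes, from the white queen on g8.
King squares — d7: attacked by Kd6; e7: attacked by Kd6; f7: attacked by Rf6; d8: attacked by Bb6; f8: attacked by Rf6.
Legal moves for Black: none.
In check with no legal moves → checkmate.

checkmate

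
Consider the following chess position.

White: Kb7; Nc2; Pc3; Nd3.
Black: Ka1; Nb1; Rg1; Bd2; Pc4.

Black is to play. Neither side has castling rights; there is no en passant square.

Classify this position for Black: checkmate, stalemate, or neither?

neither

Black to move; black king on a1.
In check: yes, from the white knight on c2.
King squares — b1: own knight; a2: available; b2: attacked by Nd3.
Legal moves for Black: Ka2.
Black is in check but has 1 legal move → neither.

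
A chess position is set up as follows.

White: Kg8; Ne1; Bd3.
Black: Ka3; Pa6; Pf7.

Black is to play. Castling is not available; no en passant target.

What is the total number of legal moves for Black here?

8

Black to move; king on a3.
In check: no.
Legal moves: Kb4, Ka4, Kb3, Kb2, Ka2, f6, a5, f5.
Count: 8.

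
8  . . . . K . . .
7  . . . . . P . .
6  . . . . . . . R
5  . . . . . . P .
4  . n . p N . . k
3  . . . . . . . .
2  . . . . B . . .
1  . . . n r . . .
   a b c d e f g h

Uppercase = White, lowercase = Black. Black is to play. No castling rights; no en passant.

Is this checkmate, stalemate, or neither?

checkmate

Black to move; black king on h4.
In check: yes, from the white rook on h6.
King squares — g3: attacked by Ne4; h3: attacked by Rh6; g4: attacked by Be2; g5: attacked by Ne4; h5: attacked by Be2.
Legal moves for Black: none.
In check with no legal moves → checkmate.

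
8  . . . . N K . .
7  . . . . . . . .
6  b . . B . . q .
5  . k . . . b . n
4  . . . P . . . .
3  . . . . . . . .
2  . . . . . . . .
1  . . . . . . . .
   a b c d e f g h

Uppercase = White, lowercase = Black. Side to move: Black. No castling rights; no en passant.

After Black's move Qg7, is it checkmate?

After Qg7: white king on f8; in check: yes, from the black queen on g7.
White has 1 legal reply: Nxg7.
In check but a legal move exists → not checkmate.

no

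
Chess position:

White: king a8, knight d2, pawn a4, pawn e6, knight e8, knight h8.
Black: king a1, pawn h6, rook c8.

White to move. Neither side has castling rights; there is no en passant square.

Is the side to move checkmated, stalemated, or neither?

White to move; white king on a8.
In check: yes, from the black rook on c8.
King squares — a7: available; b7: available; b8: attacked by Rc8.
Legal moves for White: Kb7, Ka7.
White is in check but has 2 legal moves → neither.

neither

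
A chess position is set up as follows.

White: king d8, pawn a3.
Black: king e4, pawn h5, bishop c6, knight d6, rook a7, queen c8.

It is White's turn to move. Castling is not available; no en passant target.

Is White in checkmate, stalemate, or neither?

checkmate

White to move; white king on d8.
In check: yes, from the black queen on c8.
King squares — c7: attacked by Ra7; d7: attacked by Bc6; e7: attacked by Ra7; c8: attacked by Nd6; e8: attacked by Bc6.
Legal moves for White: none.
In check with no legal moves → checkmate.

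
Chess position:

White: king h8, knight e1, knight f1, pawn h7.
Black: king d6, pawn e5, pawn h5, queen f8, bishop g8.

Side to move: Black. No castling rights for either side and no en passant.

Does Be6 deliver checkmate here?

yes

After Be6: white king on h8; in check: yes, from the black queen on f8.
King squares — g7: attacked by Qf8; h7: own pawn; g8: attacked by Be6.
White has no legal moves → checkmate.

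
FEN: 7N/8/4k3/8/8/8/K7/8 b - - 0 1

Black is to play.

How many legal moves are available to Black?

Black to move; king on e6.
In check: no.
Legal moves: Ke7, Kd7, Kf6, Kd6, Kf5, Ke5, Kd5.
Count: 7.

7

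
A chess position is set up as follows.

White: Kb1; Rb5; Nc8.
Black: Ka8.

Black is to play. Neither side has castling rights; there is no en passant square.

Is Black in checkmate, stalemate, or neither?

Black to move; black king on a8.
In check: no.
King squares — a7: attacked by Nc8; b7: attacked by Rb5; b8: attacked by Rb5.
Legal moves for Black: none.
Not in check and no legal moves → stalemate.

stalemate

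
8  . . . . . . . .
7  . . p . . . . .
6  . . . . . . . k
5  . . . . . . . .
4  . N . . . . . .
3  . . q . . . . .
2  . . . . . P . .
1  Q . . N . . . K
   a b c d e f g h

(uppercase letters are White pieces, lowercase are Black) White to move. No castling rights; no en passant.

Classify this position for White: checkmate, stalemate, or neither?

neither

White to move; white king on h1.
In check: no.
Legal moves for White include: Nc6, Na6, Nd5, Nd3, Nc2, Na2, Kh2, Kg2, Kg1, Ne3, Nxc3, Nb2, Qa8, Qa7, Qa6+, Qa5, Qa4, Qxc3, ... (list truncated; more exist).
White has legal moves and is not in check → neither.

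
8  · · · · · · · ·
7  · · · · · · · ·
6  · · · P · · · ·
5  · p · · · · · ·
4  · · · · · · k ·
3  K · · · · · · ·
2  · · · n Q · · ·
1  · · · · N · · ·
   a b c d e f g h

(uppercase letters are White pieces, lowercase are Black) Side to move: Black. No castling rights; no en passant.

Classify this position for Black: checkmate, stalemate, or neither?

neither

Black to move; black king on g4.
In check: yes, from the white queen on e2.
King squares — f3: attacked by Ne1; g3: available; h3: available; f4: available; h4: available; f5: available; g5: available; h5: attacked by Qe2.
Legal moves for Black: Kg5, Kf5, Kh4, Kf4, Kh3, Kg3, Nf3.
Black is in check but has 7 legal moves → neither.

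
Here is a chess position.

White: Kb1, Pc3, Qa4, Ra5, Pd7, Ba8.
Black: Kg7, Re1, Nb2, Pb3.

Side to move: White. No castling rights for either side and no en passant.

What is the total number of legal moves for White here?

1

White to move; king on b1.
In check: yes, from the black rook on e1.
Legal moves: Kxb2.
Count: 1.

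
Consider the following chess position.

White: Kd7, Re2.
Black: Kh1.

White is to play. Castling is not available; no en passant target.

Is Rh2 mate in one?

After Rh2: black king on h1; in check: yes, from the white rook on h2.
Black has 2 legal replies: Kxh2, Kg1.
In check but a legal move exists → not checkmate.

no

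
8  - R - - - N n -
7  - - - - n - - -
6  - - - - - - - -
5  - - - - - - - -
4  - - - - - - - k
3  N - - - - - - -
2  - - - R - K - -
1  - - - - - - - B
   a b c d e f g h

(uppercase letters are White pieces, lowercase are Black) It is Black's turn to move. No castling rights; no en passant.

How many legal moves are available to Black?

11

Black to move; king on h4.
In check: no.
Legal moves: Nh6, Nf6, Nc8, Ng6, Nc6, Nf5, Nd5, Kh5, Kg5, Kg4, Kh3.
Count: 11.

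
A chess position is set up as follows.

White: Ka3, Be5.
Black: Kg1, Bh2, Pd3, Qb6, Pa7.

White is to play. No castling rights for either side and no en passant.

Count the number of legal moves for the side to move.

15

White to move; king on a3.
In check: no.
Legal moves: Bh8, Bb8, Bg7, Bc7, Bf6, Bd6, Bf4, Bd4+, Bg3, Bc3, Bxh2+, Bb2, Ba1, Ka4, Ka2.
Count: 15.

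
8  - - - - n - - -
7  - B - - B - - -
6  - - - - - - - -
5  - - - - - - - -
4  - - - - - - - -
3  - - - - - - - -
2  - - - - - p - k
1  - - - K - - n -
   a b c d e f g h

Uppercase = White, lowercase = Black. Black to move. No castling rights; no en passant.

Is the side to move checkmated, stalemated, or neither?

neither

Black to move; black king on h2.
In check: no.
Legal moves for Black: Ng7, Nc7, Nf6, Nd6, Kh3, Kg3, Nh3, Nf3, Ne2, f1=Q+, f1=R+, f1=B, f1=N.
Black has 13 legal moves and is not in check → neither.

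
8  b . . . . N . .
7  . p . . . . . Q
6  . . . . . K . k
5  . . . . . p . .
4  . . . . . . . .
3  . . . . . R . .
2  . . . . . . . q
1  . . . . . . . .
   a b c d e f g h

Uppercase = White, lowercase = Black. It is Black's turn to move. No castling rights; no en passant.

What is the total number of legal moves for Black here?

0

Black to move; king on h6.
In check: yes, from the white queen on h7.
Legal moves: none.
Count: 0.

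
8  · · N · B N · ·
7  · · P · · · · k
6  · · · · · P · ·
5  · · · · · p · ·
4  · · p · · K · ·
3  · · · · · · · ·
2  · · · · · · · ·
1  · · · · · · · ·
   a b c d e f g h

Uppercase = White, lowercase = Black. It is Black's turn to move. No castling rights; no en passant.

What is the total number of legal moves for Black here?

Black to move; king on h7.
In check: yes, from the white knight on f8.
Legal moves: Kh8, Kg8, Kh6.
Count: 3.

3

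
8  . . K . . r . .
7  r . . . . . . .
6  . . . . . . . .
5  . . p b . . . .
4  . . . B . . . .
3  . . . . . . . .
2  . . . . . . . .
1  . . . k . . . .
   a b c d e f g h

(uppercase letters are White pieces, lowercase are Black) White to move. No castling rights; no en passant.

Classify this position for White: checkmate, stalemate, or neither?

checkmate

White to move; white king on c8.
In check: yes, from the black rook on f8.
King squares — b7: attacked by Bd5; c7: attacked by Ra7; d7: attacked by Ra7; b8: attacked by Rf8; d8: attacked by Rf8.
Legal moves for White: none.
In check with no legal moves → checkmate.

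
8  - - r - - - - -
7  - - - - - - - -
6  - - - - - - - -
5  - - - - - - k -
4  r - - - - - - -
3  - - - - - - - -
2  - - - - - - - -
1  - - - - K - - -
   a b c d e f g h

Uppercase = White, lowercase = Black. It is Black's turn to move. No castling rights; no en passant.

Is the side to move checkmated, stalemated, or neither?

Black to move; black king on g5.
In check: no.
Legal moves for Black include: Rh8, Rg8, Rf8, Re8+, Rd8, Rb8, Rca8, Rc7, Rc6, Rc5, Rcc4, Rc3, Rc2, Rc1+, Kh6, Kg6, Kf6, Kh5, ... (list truncated; more exist).
Black has legal moves and is not in check → neither.

neither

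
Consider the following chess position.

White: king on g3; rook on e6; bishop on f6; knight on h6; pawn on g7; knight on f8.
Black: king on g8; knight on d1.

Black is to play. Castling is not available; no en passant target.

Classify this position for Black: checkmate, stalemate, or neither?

Black to move; black king on g8.
In check: yes, from the white knight on h6.
King squares — f7: attacked by Nh6; g7: attacked by Bf6; h7: attacked by Nf8; f8: attacked by Pg7; h8: attacked by Pg7.
Legal moves for Black: none.
In check with no legal moves → checkmate.

checkmate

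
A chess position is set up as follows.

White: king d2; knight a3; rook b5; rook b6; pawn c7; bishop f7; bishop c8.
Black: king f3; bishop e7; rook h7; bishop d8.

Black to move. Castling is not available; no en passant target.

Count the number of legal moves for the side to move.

23

Black to move; king on f3.
In check: no.
Legal moves: Bxc7, Rh8, Rg7, Rxf7, Rh6, Rh5, Rh4, Rh3, Rh2+, Rh1, Bf8, Bf6, Bd6, Bg5+, Bc5, Bh4, Bb4+, Bxa3, Kf4, Ke4, Kg3, Kg2, Kf2.
Count: 23.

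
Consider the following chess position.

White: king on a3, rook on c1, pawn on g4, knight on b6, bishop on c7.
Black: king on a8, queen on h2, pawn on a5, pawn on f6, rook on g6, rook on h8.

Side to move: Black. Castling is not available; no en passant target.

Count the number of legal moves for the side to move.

Black to move; king on a8.
In check: yes, from the white knight on b6.
Legal moves: Kb7, Ka7.
Count: 2.

2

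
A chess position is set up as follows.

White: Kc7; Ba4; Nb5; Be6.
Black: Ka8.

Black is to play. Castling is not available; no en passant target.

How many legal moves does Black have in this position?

Black to move; king on a8.
In check: no.
Legal moves: none.
Count: 0.

0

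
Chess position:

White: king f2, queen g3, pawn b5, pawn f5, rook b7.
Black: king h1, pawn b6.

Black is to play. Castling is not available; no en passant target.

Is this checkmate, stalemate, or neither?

stalemate

Black to move; black king on h1.
In check: no.
King squares — g1: attacked by Kf2; g2: attacked by Kf2; h2: attacked by Qg3.
Legal moves for Black: none.
Not in check and no legal moves → stalemate.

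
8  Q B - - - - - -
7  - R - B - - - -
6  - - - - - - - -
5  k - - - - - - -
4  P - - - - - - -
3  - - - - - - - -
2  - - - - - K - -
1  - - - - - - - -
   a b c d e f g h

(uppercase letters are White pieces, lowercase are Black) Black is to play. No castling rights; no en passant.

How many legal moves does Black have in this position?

0

Black to move; king on a5.
In check: yes, from the white queen on a8.
Legal moves: none.
Count: 0.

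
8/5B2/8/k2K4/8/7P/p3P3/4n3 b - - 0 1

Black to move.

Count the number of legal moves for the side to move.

Black to move; king on a5.
In check: no.
Legal moves: Kb6, Ka6, Kb5, Kb4, Ka4, Nf3, Nd3, Ng2, Nc2, a1=Q, a1=R, a1=B, a1=N.
Count: 13.

13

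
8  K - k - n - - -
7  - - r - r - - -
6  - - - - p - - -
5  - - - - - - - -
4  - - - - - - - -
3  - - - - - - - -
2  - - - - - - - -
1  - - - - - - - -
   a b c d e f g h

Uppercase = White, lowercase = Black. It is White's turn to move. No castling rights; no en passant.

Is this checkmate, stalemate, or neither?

White to move; white king on a8.
In check: no.
King squares — a7: attacked by Rc7; b7: attacked by Rc7; b8: attacked by Kc8.
Legal moves for White: none.
Not in check and no legal moves → stalemate.

stalemate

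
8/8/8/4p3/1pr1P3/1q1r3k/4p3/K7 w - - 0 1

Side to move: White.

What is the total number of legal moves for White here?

White to move; king on a1.
In check: no.
Legal moves: none.
Count: 0.

0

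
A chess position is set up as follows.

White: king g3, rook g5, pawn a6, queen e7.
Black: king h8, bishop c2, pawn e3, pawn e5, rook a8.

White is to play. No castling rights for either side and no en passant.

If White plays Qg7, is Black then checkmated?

After Qg7: black king on h8; in check: yes, from the white queen on g7.
King squares — g7: attacked by Rg5; h7: attacked by Qg7; g8: attacked by Qg7.
Black has no legal moves → checkmate.

yes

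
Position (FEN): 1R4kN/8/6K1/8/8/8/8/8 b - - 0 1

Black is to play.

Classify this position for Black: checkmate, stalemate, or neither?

checkmate

Black to move; black king on g8.
In check: yes, from the white rook on b8.
King squares — f7: attacked by Kg6; g7: attacked by Kg6; h7: attacked by Kg6; f8: attacked by Rb8; h8: attacked by Rb8.
Legal moves for Black: none.
In check with no legal moves → checkmate.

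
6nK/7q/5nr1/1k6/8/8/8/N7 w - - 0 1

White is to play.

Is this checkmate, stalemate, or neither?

checkmate

White to move; white king on h8.
In check: yes, from the black queen on h7.
King squares — g7: attacked by Rg6; h7: attacked by Nf6; g8: attacked by Nf6.
Legal moves for White: none.
In check with no legal moves → checkmate.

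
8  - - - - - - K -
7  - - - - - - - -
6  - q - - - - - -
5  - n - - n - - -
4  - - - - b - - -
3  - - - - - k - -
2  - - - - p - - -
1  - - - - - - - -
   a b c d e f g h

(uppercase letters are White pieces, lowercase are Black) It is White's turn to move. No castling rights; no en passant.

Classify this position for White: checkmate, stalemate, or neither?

neither

White to move; white king on g8.
In check: no.
Legal moves for White: Kh8, Kf8, Kg7.
White has 3 legal moves and is not in check → neither.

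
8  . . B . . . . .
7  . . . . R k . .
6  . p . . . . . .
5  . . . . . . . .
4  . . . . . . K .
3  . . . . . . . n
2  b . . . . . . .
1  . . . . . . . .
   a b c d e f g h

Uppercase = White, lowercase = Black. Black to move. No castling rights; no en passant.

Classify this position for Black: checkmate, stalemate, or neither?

neither

Black to move; black king on f7.
In check: yes, from the white rook on e7.
Legal moves for Black: Kg8, Kf8, Kxe7, Kg6, Kf6.
Black is in check but has 5 legal moves → neither.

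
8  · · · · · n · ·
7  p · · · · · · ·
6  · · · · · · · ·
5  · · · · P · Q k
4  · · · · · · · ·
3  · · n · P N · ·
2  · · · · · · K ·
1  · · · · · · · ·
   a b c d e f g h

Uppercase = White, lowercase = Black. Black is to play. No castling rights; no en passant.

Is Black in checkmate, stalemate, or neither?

Black to move; black king on h5.
In check: yes, from the white queen on g5.
King squares — g4: attacked by Qg5; h4: attacked by Nf3; g5: attacked by Nf3; g6: attacked by Qg5; h6: attacked by Qg5.
Legal moves for Black: none.
In check with no legal moves → checkmate.

checkmate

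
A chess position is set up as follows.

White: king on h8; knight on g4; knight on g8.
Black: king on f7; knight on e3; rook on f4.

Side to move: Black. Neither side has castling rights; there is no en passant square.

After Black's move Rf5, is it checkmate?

After Rf5: white king on h8; in check: no.
White is not in check, so this cannot be checkmate.

no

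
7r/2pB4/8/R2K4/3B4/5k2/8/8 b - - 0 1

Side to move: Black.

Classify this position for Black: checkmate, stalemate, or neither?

neither

Black to move; black king on f3.
In check: no.
Legal moves for Black include: Rg8, Rf8, Re8, Rd8, Rc8, Rb8, Ra8, Rh7, Rh6, Rh5+, Rh4, Rh3, Rh2, Rh1, Kf4, Kg3, Kg2, Ke2, ... (list truncated; more exist).
Black has legal moves and is not in check → neither.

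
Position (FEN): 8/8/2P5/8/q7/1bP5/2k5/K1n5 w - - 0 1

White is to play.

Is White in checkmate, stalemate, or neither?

checkmate

White to move; white king on a1.
In check: yes, from the black queen on a4.
King squares — b1: attacked by Kc2; a2: attacked by Nc1; b2: attacked by Kc2.
Legal moves for White: none.
In check with no legal moves → checkmate.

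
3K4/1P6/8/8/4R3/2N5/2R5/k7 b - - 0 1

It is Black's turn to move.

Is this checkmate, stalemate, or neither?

Black to move; black king on a1.
In check: no.
King squares — b1: attacked by Nc3; a2: attacked by Rc2; b2: attacked by Rc2.
Legal moves for Black: none.
Not in check and no legal moves → stalemate.

stalemate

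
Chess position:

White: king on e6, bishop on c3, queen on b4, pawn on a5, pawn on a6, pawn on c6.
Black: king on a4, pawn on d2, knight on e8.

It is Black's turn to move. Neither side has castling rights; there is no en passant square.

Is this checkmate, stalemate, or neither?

Black to move; black king on a4.
In check: yes, from the white queen on b4.
King squares — a3: attacked by Qb4; b3: attacked by Qb4; b4: attacked by Bc3; a5: attacked by Qb4; b5: attacked by Qb4.
Legal moves for Black: none.
In check with no legal moves → checkmate.

checkmate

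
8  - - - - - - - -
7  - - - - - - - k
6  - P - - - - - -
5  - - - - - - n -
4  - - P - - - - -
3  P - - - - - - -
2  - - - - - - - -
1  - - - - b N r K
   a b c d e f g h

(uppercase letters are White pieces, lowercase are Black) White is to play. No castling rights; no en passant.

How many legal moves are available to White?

2

White to move; king on h1.
In check: yes, from the black rook on g1.
Legal moves: Kh2, Kxg1.
Count: 2.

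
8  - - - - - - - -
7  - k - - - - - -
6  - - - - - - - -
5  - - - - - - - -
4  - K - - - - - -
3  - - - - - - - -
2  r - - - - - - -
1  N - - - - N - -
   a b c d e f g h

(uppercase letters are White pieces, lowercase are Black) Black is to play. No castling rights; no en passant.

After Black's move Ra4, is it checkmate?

no

After Ra4: white king on b4; in check: yes, from the black rook on a4.
White has 5 legal replies: Kc5, Kb5, Kxa4, Kc3, Kb3.
In check but a legal move exists → not checkmate.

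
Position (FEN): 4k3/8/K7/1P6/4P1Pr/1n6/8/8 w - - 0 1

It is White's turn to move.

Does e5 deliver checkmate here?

no

After e5: black king on e8; in check: no.
Black is not in check, so this cannot be checkmate.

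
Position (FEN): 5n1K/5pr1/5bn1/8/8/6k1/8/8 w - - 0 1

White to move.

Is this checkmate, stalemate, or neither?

White to move; white king on h8.
In check: yes, from the black knight on g6.
King squares — g7: attacked by Bf6; h7: attacked by Rg7; g8: attacked by Rg7.
Legal moves for White: none.
In check with no legal moves → checkmate.

checkmate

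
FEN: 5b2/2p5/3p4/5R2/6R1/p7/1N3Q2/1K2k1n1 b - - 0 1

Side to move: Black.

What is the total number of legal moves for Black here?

0

Black to move; king on e1.
In check: yes, from the white queen on f2.
Legal moves: none.
Count: 0.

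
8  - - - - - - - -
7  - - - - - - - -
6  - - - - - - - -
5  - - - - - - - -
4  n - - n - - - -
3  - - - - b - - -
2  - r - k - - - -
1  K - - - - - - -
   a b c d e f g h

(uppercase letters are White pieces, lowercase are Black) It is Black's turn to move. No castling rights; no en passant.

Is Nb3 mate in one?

yes

After Nb3: white king on a1; in check: yes, from the black knight on b3.
King squares — b1: attacked by Rb2; a2: attacked by Rb2; b2: attacked by Na4.
White has no legal moves → checkmate.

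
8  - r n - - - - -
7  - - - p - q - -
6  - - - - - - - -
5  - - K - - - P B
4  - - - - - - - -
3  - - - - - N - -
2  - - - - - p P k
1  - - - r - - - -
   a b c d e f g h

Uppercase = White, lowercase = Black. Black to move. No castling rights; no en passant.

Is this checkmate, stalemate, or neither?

neither

Black to move; black king on h2.
In check: yes, from the white knight on f3.
Legal moves for Black: Kg3, Kxg2, Kh1, Qxf3.
Black is in check but has 4 legal moves → neither.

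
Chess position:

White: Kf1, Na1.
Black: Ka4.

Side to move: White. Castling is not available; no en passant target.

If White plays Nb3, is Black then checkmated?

After Nb3: black king on a4; in check: no.
Black is not in check, so this cannot be checkmate.

no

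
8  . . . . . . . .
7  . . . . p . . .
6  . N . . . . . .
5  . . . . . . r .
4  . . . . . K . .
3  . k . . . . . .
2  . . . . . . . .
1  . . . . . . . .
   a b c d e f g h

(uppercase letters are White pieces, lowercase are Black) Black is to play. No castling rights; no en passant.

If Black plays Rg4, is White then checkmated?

After Rg4: white king on f4; in check: yes, from the black rook on g4.
White has 5 legal replies: Kf5, Ke5, Kxg4, Kf3, Ke3.
In check but a legal move exists → not checkmate.

no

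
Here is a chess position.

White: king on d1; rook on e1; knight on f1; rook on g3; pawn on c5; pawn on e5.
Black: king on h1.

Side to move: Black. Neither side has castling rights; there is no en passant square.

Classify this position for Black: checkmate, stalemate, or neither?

stalemate

Black to move; black king on h1.
In check: no.
King squares — g1: attacked by Rg3; g2: attacked by Rg3; h2: attacked by Nf1.
Legal moves for Black: none.
Not in check and no legal moves → stalemate.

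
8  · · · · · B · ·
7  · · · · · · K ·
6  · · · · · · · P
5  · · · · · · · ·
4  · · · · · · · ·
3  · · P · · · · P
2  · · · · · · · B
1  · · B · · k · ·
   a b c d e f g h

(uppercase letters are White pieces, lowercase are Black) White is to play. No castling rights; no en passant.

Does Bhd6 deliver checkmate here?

After Bhd6: black king on f1; in check: no.
Black is not in check, so this cannot be checkmate.

no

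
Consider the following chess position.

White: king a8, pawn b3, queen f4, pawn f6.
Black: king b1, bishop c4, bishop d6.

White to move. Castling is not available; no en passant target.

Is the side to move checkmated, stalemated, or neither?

White to move; white king on a8.
In check: no.
Legal moves for White include: Kb7, Ka7, Qh6, Qxd6, Qg5, Qf5+, Qe5, Qh4, Qg4, Qe4+, Qd4, Qxc4, Qg3, Qf3, Qe3, Qh2, Qf2, Qd2, ... (list truncated; more exist).
White has legal moves and is not in check → neither.

neither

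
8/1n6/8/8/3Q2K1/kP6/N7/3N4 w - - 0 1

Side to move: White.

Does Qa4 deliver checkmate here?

After Qa4: black king on a3; in check: yes, from the white queen on a4.
King squares — a2: attacked by Qa4; b2: attacked by Nd1; b3: attacked by Qa4; a4: attacked by Pb3; b4: attacked by Na2.
Black has no legal moves → checkmate.

yes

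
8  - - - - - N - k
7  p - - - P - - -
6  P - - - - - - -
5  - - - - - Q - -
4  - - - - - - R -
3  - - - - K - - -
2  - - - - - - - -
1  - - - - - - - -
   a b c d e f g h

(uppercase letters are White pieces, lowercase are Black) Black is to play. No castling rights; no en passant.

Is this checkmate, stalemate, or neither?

stalemate

Black to move; black king on h8.
In check: no.
King squares — g7: attacked by Rg4; h7: attacked by Qf5; g8: attacked by Rg4.
Legal moves for Black: none.
Not in check and no legal moves → stalemate.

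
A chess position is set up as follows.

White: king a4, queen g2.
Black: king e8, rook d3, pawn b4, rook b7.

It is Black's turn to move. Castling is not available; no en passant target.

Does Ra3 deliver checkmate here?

After Ra3: white king on a4; in check: yes, from the black rook on a3.
King squares — a3: attacked by Pb4; b3: attacked by Ra3; b4: attacked by Rb7; a5: attacked by Ra3; b5: attacked by Rb7.
White has no legal moves → checkmate.

yes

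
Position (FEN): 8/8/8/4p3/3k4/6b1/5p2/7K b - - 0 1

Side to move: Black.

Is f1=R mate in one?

After f1=R: white king on h1; in check: yes, from the black rook on f1.
White has 1 legal reply: Kg2.
In check but a legal move exists → not checkmate.

no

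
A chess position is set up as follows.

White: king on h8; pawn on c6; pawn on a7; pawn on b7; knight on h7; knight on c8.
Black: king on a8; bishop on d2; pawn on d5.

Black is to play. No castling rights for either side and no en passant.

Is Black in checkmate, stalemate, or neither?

checkmate

Black to move; black king on a8.
In check: yes, from the white pawn on b7.
King squares — a7: attacked by Nc8; b7: attacked by Pc6; b8: attacked by Pa7.
Legal moves for Black: none.
In check with no legal moves → checkmate.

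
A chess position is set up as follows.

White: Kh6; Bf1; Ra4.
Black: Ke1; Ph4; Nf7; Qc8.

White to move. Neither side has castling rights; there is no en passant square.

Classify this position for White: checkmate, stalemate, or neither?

White to move; white king on h6.
In check: yes, from the black knight on f7.
Legal moves for White: Kh7, Kg7, Kg6, Kh5.
White is in check but has 4 legal moves → neither.

neither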